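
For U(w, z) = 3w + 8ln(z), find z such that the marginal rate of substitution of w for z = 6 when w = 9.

MU_w = 3, MU_z = 8/z.
MRS = 3 ÷ (8/z).
MRS depends only on z: 0.375·z = 6 ⇒ z = 6/0.375 = 16.

z = 16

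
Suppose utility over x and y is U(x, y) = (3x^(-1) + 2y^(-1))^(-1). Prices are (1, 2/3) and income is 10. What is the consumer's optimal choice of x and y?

For CES with ρ = -1, MRS = (3/2)·(y/x)^2.
Tangency: set MRS = p_x/p_y = 1/(2/3) = 1.5.
So (y/x)^2 = 1; taking the square root, y/x = 1, i.e. y = x.
Substitute into the budget 1·x + (2/3)·y = 10: (5/3)·x = 10, so x* = 6 and y* = 6.

x* = 6, y* = 6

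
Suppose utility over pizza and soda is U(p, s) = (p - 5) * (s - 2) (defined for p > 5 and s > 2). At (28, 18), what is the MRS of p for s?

MU_p = (s−2), MU_s = (p−5).
MRS = (s−2)/(p−5).
At (28, 18): MRS = 16/23.
The indifference curve has slope −16/23 at this bundle.

MRS = 16/23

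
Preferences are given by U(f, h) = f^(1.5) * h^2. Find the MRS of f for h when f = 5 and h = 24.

MRS = 3.6

MU_f = 1.5·√f·h^2 and MU_h = 2·f^(1.5)·h.
MRS = MU_f/MU_h = (0.75)·h/f.
At (5, 24): MRS = 3.6.
That is, one extra unit of f is worth 3.6 units of h at the margin.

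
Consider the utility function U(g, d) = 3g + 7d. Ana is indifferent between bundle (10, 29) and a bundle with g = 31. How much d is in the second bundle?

d = 20

U(10, 29) = 233.
Set U(31, d) = 233 and solve.
3·31 + 7d = 233 ⇒ 7d = 140 ⇒ d = 20.
Check: U(31, 20) = 233.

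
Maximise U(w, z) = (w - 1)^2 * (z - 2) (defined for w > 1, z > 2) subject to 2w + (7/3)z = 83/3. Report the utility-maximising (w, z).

w* = 8, z* = 5

MU_w = 2·(w−1)·(z−2), MU_z = (w−1)^2.
MRS = (2/1)·(z−2)/(w−1).
Tangency: set MRS = p_w/p_z = 2/(7/3) = 6/7.
So (2/1)·(z − 2)/(w − 1) = 6/7, i.e. (z − 2) = (3/7)·(w − 1).
Rewrite the budget in excess-of-subsistence terms: 2·(w − 1) + (7/3)·(z − 2) = 83/3 − 2·1 − (7/3)·2 = 21.
Substituting, 3·(w − 1) = 21, so w − 1 = 7 and w* = 8.
Then z − 2 = (3/7)·7 = 3, so z* = 5.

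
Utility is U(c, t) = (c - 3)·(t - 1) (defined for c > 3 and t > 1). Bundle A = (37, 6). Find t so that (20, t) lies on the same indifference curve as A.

t = 11

U(37, 6) = 170.
Set U(20, t) = 170 and solve.
With c = 20: (20 − 3) = 17, so (t − 1) = 170/17 = 10.
So t = 1 + 10 = 11.
Check: U(20, 11) = 170.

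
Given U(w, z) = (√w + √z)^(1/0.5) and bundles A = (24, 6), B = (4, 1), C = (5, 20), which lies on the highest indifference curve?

Bundle A

Evaluate utility at each bundle:
U(A) = 54.000.
U(B) = 9.000.
U(C) = 45.000.
Highest utility is A, so A ≻ C ≻ B.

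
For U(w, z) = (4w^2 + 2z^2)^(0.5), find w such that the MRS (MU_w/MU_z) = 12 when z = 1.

w = 6

For CES with ρ = 2, MRS = (4/2)·(z/w)^(-1).
Setting (4/2)·(1/w)^(-1) = 12 gives (1/w)^(-1) = 6, so 1/w = 1/6 and w = 6.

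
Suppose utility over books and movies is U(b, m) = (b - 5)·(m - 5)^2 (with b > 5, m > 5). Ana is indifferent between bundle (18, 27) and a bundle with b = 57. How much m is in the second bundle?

U(18, 27) = 6292.
Set U(57, m) = 6292 and solve.
With b = 57: (57 − 5) = 52, so (m − 5)^2 = 6292/52 = 121.
Taking the square root (with m > 5): m − 5 = 11, so m = 16.
Check: U(57, 16) = 6292.

m = 16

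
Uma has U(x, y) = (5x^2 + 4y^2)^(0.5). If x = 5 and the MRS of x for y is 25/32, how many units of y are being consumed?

For CES with ρ = 2, MRS = (5/4)·(y/x)^(-1).
Setting (5/4)·(y/5)^(-1) = 25/32 gives (y/5)^(-1) = 0.625, so y/5 = 1.6 and y = 8.

y = 8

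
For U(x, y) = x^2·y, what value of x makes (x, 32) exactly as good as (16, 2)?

U(16, 2) = 512.
Set U(x, 32) = 512 and solve.
With y = 32: x^2 = 512/32 = 16; taking the square root, x = 4.
Check: U(4, 32) = 512.

x = 4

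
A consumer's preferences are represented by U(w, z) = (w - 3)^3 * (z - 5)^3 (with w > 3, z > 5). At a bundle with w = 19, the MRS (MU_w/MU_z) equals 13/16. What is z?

MU_w = 3·(w−3)^2·(z−5)^3, MU_z = 3·(w−3)^3·(z−5)^2.
MRS = (z−5)/(w−3).
Substitute w = 19: MRS = (z − 5)/16. Setting this equal to 13/16 gives z − 5 = (13/16)·16 = 13, so z = 18.

z = 18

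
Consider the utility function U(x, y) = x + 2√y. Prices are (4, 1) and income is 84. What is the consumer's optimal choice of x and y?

MU_x = 1, MU_y = 2/(2√y).
MRS = 1 ÷ (2/(2√y)).
Tangency: set MRS = p_x/p_y = 4/1 = 4.
MRS depends only on y: √y = 4 ⇒ √y = 4 ⇒ y* = 16.
From the budget, 4·x = 84 − 1·16 = 68, so x* = 17.

x* = 17, y* = 16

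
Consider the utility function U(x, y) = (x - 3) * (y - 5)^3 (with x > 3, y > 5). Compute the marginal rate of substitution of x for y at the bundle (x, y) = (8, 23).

MU_x = (y−5)^3, MU_y = 3·(x−3)·(y−5)^2.
MRS = (1/3)·(y−5)/(x−3).
At (8, 23): MRS = 1.2.
So at (8, 23) the consumer would give up 1.2 units of y for one more unit of x.

MRS = 1.2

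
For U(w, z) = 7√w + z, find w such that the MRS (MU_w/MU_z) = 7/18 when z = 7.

MU_w = 7/(2√w), MU_z = 1.
MRS = 7/(2√w) ÷ 1.
MRS depends only on w: 3.5/√w = 7/18 ⇒ √w = 3.5/(7/18) = 9 ⇒ w = 81.

w = 81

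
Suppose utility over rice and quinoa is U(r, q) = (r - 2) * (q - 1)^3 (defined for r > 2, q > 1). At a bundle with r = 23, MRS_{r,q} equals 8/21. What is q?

MU_r = (q−1)^3, MU_q = 3·(r−2)·(q−1)^2.
MRS = (1/3)·(q−1)/(r−2).
Substitute r = 23: MRS = (q − 1)/63. Setting this equal to 8/21 gives q − 1 = (8/21)·63 = 24, so q = 25.

q = 25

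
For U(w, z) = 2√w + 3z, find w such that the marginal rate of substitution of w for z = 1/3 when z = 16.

MU_w = 2/(2√w), MU_z = 3.
MRS = 2/(2√w) ÷ 3.
MRS depends only on w: (1/3)/√w = 1/3 ⇒ √w = (1/3)/(1/3) = 1 ⇒ w = 1.

w = 1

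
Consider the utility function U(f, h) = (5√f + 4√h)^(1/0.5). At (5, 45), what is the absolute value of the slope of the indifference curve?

MRS = 3.75

For CES with ρ = 0.5, MRS = (5/4)·√(h/f).
At (5, 45): MRS = 3.75.
That is, one extra unit of f is worth 3.75 units of h at the margin.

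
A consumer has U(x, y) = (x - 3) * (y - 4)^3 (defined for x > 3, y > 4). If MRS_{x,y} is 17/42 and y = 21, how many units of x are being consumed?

x = 17

MU_x = (y−4)^3, MU_y = 3·(x−3)·(y−4)^2.
MRS = (1/3)·(y−4)/(x−3).
Substitute y = 21: MRS = (17/3)/(x − 3). Setting this equal to 17/42 gives x − 3 = (17/3)/(17/42) = 14, so x = 17.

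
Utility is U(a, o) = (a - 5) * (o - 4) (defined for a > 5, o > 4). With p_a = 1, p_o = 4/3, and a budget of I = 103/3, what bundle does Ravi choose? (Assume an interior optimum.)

MU_a = (o−4), MU_o = (a−5).
MRS = (o−4)/(a−5).
Tangency: set MRS = p_a/p_o = 1/(4/3) = 0.75.
So (o − 4)/(a − 5) = 0.75, i.e. (o − 4) = 0.75·(a − 5).
Rewrite the budget in excess-of-subsistence terms: 1·(a − 5) + (4/3)·(o − 4) = 103/3 − 1·5 − (4/3)·4 = 24.
Substituting, 2·(a − 5) = 24, so a − 5 = 12 and a* = 17.
Then o − 4 = 0.75·12 = 9, so o* = 13.

a* = 17, o* = 13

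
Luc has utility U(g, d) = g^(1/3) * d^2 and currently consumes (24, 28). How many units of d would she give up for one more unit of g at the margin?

MRS = 7/36

MU_g = 1/3·g^(-2/3)·d^2 and MU_d = 2·g^(1/3)·d.
MRS = MU_g/MU_d = (1/6)·d/g.
At (24, 28): MRS = 7/36.
That is, one extra unit of g is worth 7/36 units of d at the margin.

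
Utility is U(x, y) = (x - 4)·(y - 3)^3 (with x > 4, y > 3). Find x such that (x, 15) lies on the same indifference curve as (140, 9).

U(140, 9) = 29376.
Set U(x, 15) = 29376 and solve.
With y = 15: (15 − 3)^3 = 1728, so (x − 4) = 29376/1728 = 17.
So x = 4 + 17 = 21.
Check: U(21, 15) = 29376.

x = 21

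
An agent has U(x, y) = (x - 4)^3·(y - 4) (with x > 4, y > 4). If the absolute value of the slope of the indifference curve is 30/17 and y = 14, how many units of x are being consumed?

MU_x = 3·(x−4)^2·(y−4), MU_y = (x−4)^3.
MRS = (3/1)·(y−4)/(x−4).
Substitute y = 14: MRS = 30/(x − 4). Setting this equal to 30/17 gives x − 4 = 30/(30/17) = 17, so x = 21.

x = 21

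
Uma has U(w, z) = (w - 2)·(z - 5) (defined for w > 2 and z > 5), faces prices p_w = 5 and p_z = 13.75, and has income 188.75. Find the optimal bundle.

MU_w = (z−5), MU_z = (w−2).
MRS = (z−5)/(w−2).
Tangency: set MRS = p_w/p_z = 5/13.75 = 4/11.
So (z − 5)/(w − 2) = 4/11, i.e. (z − 5) = (4/11)·(w − 2).
Rewrite the budget in excess-of-subsistence terms: 5·(w − 2) + 13.75·(z − 5) = 188.75 − 5·2 − 13.75·5 = 110.
Substituting, 10·(w − 2) = 110, so w − 2 = 11 and w* = 13.
Then z − 5 = (4/11)·11 = 4, so z* = 9.

w* = 13, z* = 9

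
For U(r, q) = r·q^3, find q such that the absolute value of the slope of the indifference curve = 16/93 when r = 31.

q = 16

MU_r = q^3 and MU_q = 3·r·q^2.
MRS = MU_r/MU_q = (1/3)·q/r.
Substitute r = 31: MRS = q/93. Setting q/93 = 16/93 gives q = (16/93)·93 = 16.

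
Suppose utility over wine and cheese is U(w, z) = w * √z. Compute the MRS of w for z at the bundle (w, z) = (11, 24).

MRS = 48/11

MU_w = √z and MU_z = 0.5·w·z^(-0.5).
MRS = MU_w/MU_z = (2)·z/w.
At (11, 24): MRS = 48/11.
The indifference curve has slope −48/11 at this bundle.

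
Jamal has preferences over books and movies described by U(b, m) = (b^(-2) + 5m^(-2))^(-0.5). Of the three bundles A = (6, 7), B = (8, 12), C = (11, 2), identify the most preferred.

Evaluate utility at each bundle:
U(A) = 2.775.
U(B) = 4.457.
U(C) = 0.891.
Highest utility is B, so B ≻ A ≻ C.

Bundle B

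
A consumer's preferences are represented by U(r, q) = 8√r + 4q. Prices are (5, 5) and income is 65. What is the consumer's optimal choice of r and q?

MU_r = 8/(2√r), MU_q = 4.
MRS = 8/(2√r) ÷ 4.
Tangency: set MRS = p_r/p_q = 5/5 = 1.
MRS depends only on r: 1/√r = 1 ⇒ √r = 1/1 = 1 ⇒ r* = 1.
From the budget, 5·q = 65 − 5·1 = 60, so q* = 12.

r* = 1, q* = 12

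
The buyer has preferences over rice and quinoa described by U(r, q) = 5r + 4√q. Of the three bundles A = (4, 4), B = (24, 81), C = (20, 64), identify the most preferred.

Bundle B

Evaluate utility at each bundle:
U(A) = 28.000.
U(B) = 156.000.
U(C) = 132.000.
Highest utility is B, so B ≻ C ≻ A.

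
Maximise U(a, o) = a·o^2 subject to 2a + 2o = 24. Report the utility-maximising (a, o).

a* = 4, o* = 8

MU_a = o^2 and MU_o = 2·a·o.
MRS = MU_a/MU_o = (1/2)·o/a.
Tangency: set MRS = p_a/p_o = 2/2 = 1.
So (1/2)·o/a = 1, i.e. o = 2·a.
Substitute into the budget 2·a + 2·o = 24: 6·a = 24, so a* = 4.
Then o* = 2·4 = 8.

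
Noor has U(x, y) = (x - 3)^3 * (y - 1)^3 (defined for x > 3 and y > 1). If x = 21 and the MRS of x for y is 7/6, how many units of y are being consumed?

MU_x = 3·(x−3)^2·(y−1)^3, MU_y = 3·(x−3)^3·(y−1)^2.
MRS = (y−1)/(x−3).
Substitute x = 21: MRS = (y − 1)/18. Setting this equal to 7/6 gives y − 1 = (7/6)·18 = 21, so y = 22.

y = 22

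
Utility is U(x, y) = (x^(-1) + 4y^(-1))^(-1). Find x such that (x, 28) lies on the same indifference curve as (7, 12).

x = 3

U depends on (x, y) only through S = x^(-1) + 4y^(-1), so equal utility means equal S. At (7, 12): S = 10/21.
With y = 28: 4·28^(-1) = 1/7, so x^(-1) = 10/21 − 1/7 = 1/3.
Hence x = 1/(1/3) = 3.
Check: U(3, 28) = 2.1.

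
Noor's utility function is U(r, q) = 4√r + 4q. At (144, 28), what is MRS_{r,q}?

MU_r = 4/(2√r), MU_q = 4.
MRS = 4/(2√r) ÷ 4.
At (144, 28): MRS = 1/24.
The indifference curve has slope −1/24 at this bundle.

MRS = 1/24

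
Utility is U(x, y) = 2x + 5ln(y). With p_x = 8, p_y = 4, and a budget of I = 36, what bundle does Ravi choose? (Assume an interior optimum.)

x* = 2, y* = 5

MU_x = 2, MU_y = 5/y.
MRS = 2 ÷ (5/y).
Tangency: set MRS = p_x/p_y = 8/4 = 2.
MRS depends only on y: 0.4·y = 2 ⇒ y* = 2/0.4 = 5.
From the budget, 8·x = 36 − 4·5 = 16, so x* = 2.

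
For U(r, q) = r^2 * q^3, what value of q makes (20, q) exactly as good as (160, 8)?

U(160, 8) = 13107200.
Set U(20, q) = 13107200 and solve.
With r = 20: 20^2 = 400, so q^3 = 13107200/400 = 32768; taking the cube root, q = 32.
Check: U(20, 32) = 13107200.

q = 32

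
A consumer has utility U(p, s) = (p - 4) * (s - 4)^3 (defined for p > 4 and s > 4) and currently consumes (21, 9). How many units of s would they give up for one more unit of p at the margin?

MRS = 5/51

MU_p = (s−4)^3, MU_s = 3·(p−4)·(s−4)^2.
MRS = (1/3)·(s−4)/(p−4).
At (21, 9): MRS = 5/51.
So at (21, 9) the consumer would give up 5/51 units of s for one more unit of p.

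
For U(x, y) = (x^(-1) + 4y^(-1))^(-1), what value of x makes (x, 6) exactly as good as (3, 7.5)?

U depends on (x, y) only through S = x^(-1) + 4y^(-1), so equal utility means equal S. At (3, 7.5): S = 13/15.
With y = 6: 4·6^(-1) = 2/3, so x^(-1) = 13/15 − 2/3 = 0.2.
Hence x = 1/0.2 = 5.
Check: U(5, 6) = 1.1538.

x = 5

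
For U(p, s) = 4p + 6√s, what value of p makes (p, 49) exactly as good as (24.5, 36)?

p = 23

U(24.5, 36) = 134.
Set U(p, 49) = 134 and solve.
With s = 49: √49 = 7, so 4p = 134 − 6·7 = 92 and p = 23.
Check: U(23, 49) = 134.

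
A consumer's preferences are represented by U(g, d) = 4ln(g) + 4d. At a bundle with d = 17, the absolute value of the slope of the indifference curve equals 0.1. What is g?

MU_g = 4/g, MU_d = 4.
MRS = 4/g ÷ 4.
MRS depends only on g: 1/g = 0.1 ⇒ g = 1/0.1 = 10.

g = 10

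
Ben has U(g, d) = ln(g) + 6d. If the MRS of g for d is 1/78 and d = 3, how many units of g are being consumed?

g = 13

MU_g = 1/g, MU_d = 6.
MRS = 1/g ÷ 6.
MRS depends only on g: (1/6)/g = 1/78 ⇒ g = (1/6)/(1/78) = 13.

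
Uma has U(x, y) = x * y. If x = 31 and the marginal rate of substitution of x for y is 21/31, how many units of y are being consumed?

y = 21

MU_x = y and MU_y = x.
MRS = MU_x/MU_y = y/x.
Substitute x = 31: MRS = y/31. Setting y/31 = 21/31 gives y = (21/31)·31 = 21.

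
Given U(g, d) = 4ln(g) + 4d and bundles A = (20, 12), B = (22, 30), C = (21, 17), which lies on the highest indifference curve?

Bundle B

Evaluate utility at each bundle:
U(A) = 59.983.
U(B) = 132.364.
U(C) = 80.178.
Highest utility is B, so B ≻ C ≻ A.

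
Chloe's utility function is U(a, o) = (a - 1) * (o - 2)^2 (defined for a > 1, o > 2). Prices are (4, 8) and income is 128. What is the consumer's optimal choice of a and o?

MU_a = (o−2)^2, MU_o = 2·(a−1)·(o−2).
MRS = (1/2)·(o−2)/(a−1).
Tangency: set MRS = p_a/p_o = 4/8 = 0.5.
So (1/2)·(o − 2)/(a − 1) = 0.5, i.e. (o − 2) = (a − 1).
Rewrite the budget in excess-of-subsistence terms: 4·(a − 1) + 8·(o − 2) = 128 − 4·1 − 8·2 = 108.
Substituting, 12·(a − 1) = 108, so a − 1 = 9 and a* = 10.
Then o − 2 = 9, so o* = 11.

a* = 10, o* = 11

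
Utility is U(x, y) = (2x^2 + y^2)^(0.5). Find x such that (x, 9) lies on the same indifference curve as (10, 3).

x = 8

U depends on (x, y) only through S = 2x^2 + y^2, so equal utility means equal S. At (10, 3): S = 209.
With y = 9: 9^2 = 81, so 2x^2 = 209 − 81 = 128, i.e. x^2 = 64.
Hence x = √64 = 8.
Check: U(8, 9) = 14.4568.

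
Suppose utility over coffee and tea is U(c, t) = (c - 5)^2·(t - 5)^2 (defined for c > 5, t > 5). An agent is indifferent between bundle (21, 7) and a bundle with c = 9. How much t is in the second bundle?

U(21, 7) = 1024.
Set U(9, t) = 1024 and solve.
With c = 9: (9 − 5)^2 = 16, so (t − 5)^2 = 1024/16 = 64.
Taking the square root (with t > 5): t − 5 = 8, so t = 13.
Check: U(9, 13) = 1024.

t = 13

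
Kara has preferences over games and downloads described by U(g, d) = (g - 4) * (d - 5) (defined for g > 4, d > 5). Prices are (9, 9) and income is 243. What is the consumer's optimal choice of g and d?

g* = 13, d* = 14

MU_g = (d−5), MU_d = (g−4).
MRS = (d−5)/(g−4).
Tangency: set MRS = p_g/p_d = 9/9 = 1.
So (d − 5)/(g − 4) = 1, i.e. (d − 5) = (g − 4).
Rewrite the budget in excess-of-subsistence terms: 9·(g − 4) + 9·(d − 5) = 243 − 9·4 − 9·5 = 162.
Substituting, 18·(g − 4) = 162, so g − 4 = 9 and g* = 13.
Then d − 5 = 9, so d* = 14.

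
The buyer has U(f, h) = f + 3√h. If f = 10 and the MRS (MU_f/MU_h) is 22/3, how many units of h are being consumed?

h = 121

MU_f = 1, MU_h = 3/(2√h).
MRS = 1 ÷ (3/(2√h)).
MRS depends only on h: (2/3)·√h = 22/3 ⇒ √h = (22/3)/(2/3) = 11 ⇒ h = 121.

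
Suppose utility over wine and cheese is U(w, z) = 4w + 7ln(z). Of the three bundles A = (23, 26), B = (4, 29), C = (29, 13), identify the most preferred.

Evaluate utility at each bundle:
U(A) = 114.807.
U(B) = 39.571.
U(C) = 133.955.
Highest utility is C, so C ≻ A ≻ B.

Bundle C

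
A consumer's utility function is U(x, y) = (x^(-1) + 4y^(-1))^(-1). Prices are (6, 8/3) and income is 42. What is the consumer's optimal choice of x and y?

x* = 3, y* = 9

For CES with ρ = -1, MRS = (1/4)·(y/x)^2.
Tangency: set MRS = p_x/p_y = 6/(8/3) = 2.25.
So (y/x)^2 = 9; taking the square root, y/x = 3, i.e. y = 3·x.
Substitute into the budget 6·x + (8/3)·y = 42: 14·x = 42, so x* = 3 and y* = 3·3 = 9.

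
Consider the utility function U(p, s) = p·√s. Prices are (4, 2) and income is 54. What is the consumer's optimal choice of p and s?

MU_p = √s and MU_s = 0.5·p·s^(-0.5).
MRS = MU_p/MU_s = (2)·s/p.
Tangency: set MRS = p_p/p_s = 4/2 = 2.
So (2)·s/p = 2, i.e. s = p.
Substitute into the budget 4·p + 2·s = 54: 6·p = 54, so p* = 9.
Then s* = 9.

p* = 9, s* = 9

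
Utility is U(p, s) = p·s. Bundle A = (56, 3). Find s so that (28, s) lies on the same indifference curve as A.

s = 6

U(56, 3) = 168.
Set U(28, s) = 168 and solve.
With p = 28: s = 168/28 = 6.
Check: U(28, 6) = 168.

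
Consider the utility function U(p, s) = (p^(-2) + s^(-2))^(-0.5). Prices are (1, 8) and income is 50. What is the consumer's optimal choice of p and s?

For CES with ρ = -2, MRS = (s/p)^3.
Tangency: set MRS = p_p/p_s = 1/8 = 0.125.
So (s/p)^3 = 0.125; taking the cube root, s/p = 0.5, i.e. s = 0.5·p.
Substitute into the budget 1·p + 8·s = 50: 5·p = 50, so p* = 10 and s* = 0.5·10 = 5.

p* = 10, s* = 5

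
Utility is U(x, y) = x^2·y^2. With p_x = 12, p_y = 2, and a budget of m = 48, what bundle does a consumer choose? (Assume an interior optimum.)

x* = 2, y* = 12

MU_x = 2·x·y^2 and MU_y = 2·x^2·y.
MRS = MU_x/MU_y = y/x.
Tangency: set MRS = p_x/p_y = 12/2 = 6.
So y/x = 6, i.e. y = 6·x.
Substitute into the budget 12·x + 2·y = 48: 24·x = 48, so x* = 2.
Then y* = 6·2 = 12.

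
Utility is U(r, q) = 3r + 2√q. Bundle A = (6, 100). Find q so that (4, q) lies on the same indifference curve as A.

U(6, 100) = 38.
Set U(4, q) = 38 and solve.
With r = 4: 2√q = 38 − 3·4 = 26, so √q = 13 and q = 169.
Check: U(4, 169) = 38.

q = 169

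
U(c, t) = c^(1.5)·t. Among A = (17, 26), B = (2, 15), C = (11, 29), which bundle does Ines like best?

Bundle A

Evaluate utility at each bundle:
U(A) = 1822.413.
U(B) = 42.426.
U(C) = 1058.003.
Highest utility is A, so A ≻ C ≻ B.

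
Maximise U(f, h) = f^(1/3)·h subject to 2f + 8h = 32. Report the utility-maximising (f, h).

MU_f = 1/3·f^(-2/3)·h and MU_h = f^(1/3).
MRS = MU_f/MU_h = (1/3)·h/f.
Tangency: set MRS = p_f/p_h = 2/8 = 0.25.
So (1/3)·h/f = 0.25, i.e. h = 0.75·f.
Substitute into the budget 2·f + 8·h = 32: 8·f = 32, so f* = 4.
Then h* = 0.75·4 = 3.

f* = 4, h* = 3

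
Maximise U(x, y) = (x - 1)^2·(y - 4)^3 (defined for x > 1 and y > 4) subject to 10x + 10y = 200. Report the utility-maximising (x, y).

MU_x = 2·(x−1)·(y−4)^3, MU_y = 3·(x−1)^2·(y−4)^2.
MRS = (2/3)·(y−4)/(x−1).
Tangency: set MRS = p_x/p_y = 10/10 = 1.
So (2/3)·(y − 4)/(x − 1) = 1, i.e. (y − 4) = 1.5·(x − 1).
Rewrite the budget in excess-of-subsistence terms: 10·(x − 1) + 10·(y − 4) = 200 − 10·1 − 10·4 = 150.
Substituting, 25·(x − 1) = 150, so x − 1 = 6 and x* = 7.
Then y − 4 = 1.5·6 = 9, so y* = 13.

x* = 7, y* = 13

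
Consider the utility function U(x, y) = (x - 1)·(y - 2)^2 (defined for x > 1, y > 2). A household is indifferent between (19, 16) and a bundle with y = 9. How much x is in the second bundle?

U(19, 16) = 3528.
Set U(x, 9) = 3528 and solve.
With y = 9: (9 − 2)^2 = 49, so (x − 1) = 3528/49 = 72.
So x = 1 + 72 = 73.
Check: U(73, 9) = 3528.

x = 73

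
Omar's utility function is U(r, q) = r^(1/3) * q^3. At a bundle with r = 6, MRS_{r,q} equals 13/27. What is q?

MU_r = 1/3·r^(-2/3)·q^3 and MU_q = 3·r^(1/3)·q^2.
MRS = MU_r/MU_q = (1/9)·q/r.
Substitute r = 6: MRS = q/54. Setting q/54 = 13/27 gives q = (13/27)·54 = 26.

q = 26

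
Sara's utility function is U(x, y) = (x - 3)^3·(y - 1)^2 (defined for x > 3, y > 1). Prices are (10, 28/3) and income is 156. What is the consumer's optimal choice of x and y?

MU_x = 3·(x−3)^2·(y−1)^2, MU_y = 2·(x−3)^3·(y−1).
MRS = (3/2)·(y−1)/(x−3).
Tangency: set MRS = p_x/p_y = 10/(28/3) = 15/14.
So (3/2)·(y − 1)/(x − 3) = 15/14, i.e. (y − 1) = (5/7)·(x − 3).
Rewrite the budget in excess-of-subsistence terms: 10·(x − 3) + (28/3)·(y − 1) = 156 − 10·3 − (28/3)·1 = 350/3.
Substituting, (50/3)·(x − 3) = 350/3, so x − 3 = 7 and x* = 10.
Then y − 1 = (5/7)·7 = 5, so y* = 6.

x* = 10, y* = 6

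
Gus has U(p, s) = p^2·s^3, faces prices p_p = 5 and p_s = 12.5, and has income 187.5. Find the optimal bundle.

p* = 15, s* = 9

MU_p = 2·p·s^3 and MU_s = 3·p^2·s^2.
MRS = MU_p/MU_s = (2/3)·s/p.
Tangency: set MRS = p_p/p_s = 5/12.5 = 0.4.
So (2/3)·s/p = 0.4, i.e. s = 0.6·p.
Substitute into the budget 5·p + 12.5·s = 187.5: 12.5·p = 187.5, so p* = 15.
Then s* = 0.6·15 = 9.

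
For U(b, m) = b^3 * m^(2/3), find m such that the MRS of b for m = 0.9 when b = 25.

m = 5

MU_b = 3·b^2·m^(2/3) and MU_m = 2/3·b^3·m^(-1/3).
MRS = MU_b/MU_m = (4.5)·m/b.
Substitute b = 25: MRS = m/(50/9). Setting m/(50/9) = 0.9 gives m = 0.9·(50/9) = 5.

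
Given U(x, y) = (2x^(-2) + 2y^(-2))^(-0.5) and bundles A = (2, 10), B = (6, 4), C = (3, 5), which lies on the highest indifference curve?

Evaluate utility at each bundle:
U(A) = 1.387.
U(B) = 2.353.
U(C) = 1.819.
Highest utility is B, so B ≻ C ≻ A.

Bundle B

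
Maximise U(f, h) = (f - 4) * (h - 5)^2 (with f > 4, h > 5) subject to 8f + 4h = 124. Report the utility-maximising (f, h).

MU_f = (h−5)^2, MU_h = 2·(f−4)·(h−5).
MRS = (1/2)·(h−5)/(f−4).
Tangency: set MRS = p_f/p_h = 8/4 = 2.
So (1/2)·(h − 5)/(f − 4) = 2, i.e. (h − 5) = 4·(f − 4).
Rewrite the budget in excess-of-subsistence terms: 8·(f − 4) + 4·(h − 5) = 124 − 8·4 − 4·5 = 72.
Substituting, 24·(f − 4) = 72, so f − 4 = 3 and f* = 7.
Then h − 5 = 4·3 = 12, so h* = 17.

f* = 7, h* = 17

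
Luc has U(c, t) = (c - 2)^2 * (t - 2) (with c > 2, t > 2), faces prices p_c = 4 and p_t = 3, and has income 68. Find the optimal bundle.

MU_c = 2·(c−2)·(t−2), MU_t = (c−2)^2.
MRS = (2/1)·(t−2)/(c−2).
Tangency: set MRS = p_c/p_t = 4/3.
So (2/1)·(t − 2)/(c − 2) = 4/3, i.e. (t − 2) = (2/3)·(c − 2).
Rewrite the budget in excess-of-subsistence terms: 4·(c − 2) + 3·(t − 2) = 68 − 4·2 − 3·2 = 54.
Substituting, 6·(c − 2) = 54, so c − 2 = 9 and c* = 11.
Then t − 2 = (2/3)·9 = 6, so t* = 8.

c* = 11, t* = 8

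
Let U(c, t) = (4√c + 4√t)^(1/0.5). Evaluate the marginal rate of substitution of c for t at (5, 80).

For CES with ρ = 0.5, MRS = √(t/c).
At (5, 80): MRS = 4.
That is, one extra unit of c is worth 4 units of t at the margin.

MRS = 4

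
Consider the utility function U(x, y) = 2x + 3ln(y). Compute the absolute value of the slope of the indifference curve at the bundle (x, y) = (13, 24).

MRS = 16

MU_x = 2, MU_y = 3/y.
MRS = 2 ÷ (3/y).
At (13, 24): MRS = 16.
That is, one extra unit of x is worth 16 units of y at the margin.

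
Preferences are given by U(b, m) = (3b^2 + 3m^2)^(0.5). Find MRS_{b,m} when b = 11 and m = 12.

MRS = 11/12

For CES with ρ = 2, MRS = (m/b)^(-1).
At (11, 12): MRS = 11/12.
That is, one extra unit of b is worth 11/12 units of m at the margin.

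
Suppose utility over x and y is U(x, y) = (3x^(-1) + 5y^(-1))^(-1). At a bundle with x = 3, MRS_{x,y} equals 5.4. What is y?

y = 9

For CES with ρ = -1, MRS = (3/5)·(y/x)^2.
Setting (3/5)·(y/3)^2 = 5.4 gives (y/3)^2 = 9, so y/3 = 3 and y = 9.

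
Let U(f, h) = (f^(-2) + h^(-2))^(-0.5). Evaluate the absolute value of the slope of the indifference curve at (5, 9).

MRS = 729/125

For CES with ρ = -2, MRS = (h/f)^3.
At (5, 9): MRS = 729/125.
The indifference curve has slope −729/125 at this bundle.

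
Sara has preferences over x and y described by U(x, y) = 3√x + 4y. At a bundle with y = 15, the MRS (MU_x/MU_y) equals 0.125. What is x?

x = 9

MU_x = 3/(2√x), MU_y = 4.
MRS = 3/(2√x) ÷ 4.
MRS depends only on x: 0.375/√x = 0.125 ⇒ √x = 0.375/0.125 = 3 ⇒ x = 9.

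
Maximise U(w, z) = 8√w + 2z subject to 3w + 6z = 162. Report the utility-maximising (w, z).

w* = 16, z* = 19

MU_w = 8/(2√w), MU_z = 2.
MRS = 8/(2√w) ÷ 2.
Tangency: set MRS = p_w/p_z = 3/6 = 0.5.
MRS depends only on w: 2/√w = 0.5 ⇒ √w = 2/0.5 = 4 ⇒ w* = 16.
From the budget, 6·z = 162 − 3·16 = 114, so z* = 19.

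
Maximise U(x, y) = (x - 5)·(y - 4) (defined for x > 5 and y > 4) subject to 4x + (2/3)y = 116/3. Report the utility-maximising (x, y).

x* = 7, y* = 16

MU_x = (y−4), MU_y = (x−5).
MRS = (y−4)/(x−5).
Tangency: set MRS = p_x/p_y = 4/(2/3) = 6.
So (y − 4)/(x − 5) = 6, i.e. (y − 4) = 6·(x − 5).
Rewrite the budget in excess-of-subsistence terms: 4·(x − 5) + (2/3)·(y − 4) = 116/3 − 4·5 − (2/3)·4 = 16.
Substituting, 8·(x − 5) = 16, so x − 5 = 2 and x* = 7.
Then y − 4 = 6·2 = 12, so y* = 16.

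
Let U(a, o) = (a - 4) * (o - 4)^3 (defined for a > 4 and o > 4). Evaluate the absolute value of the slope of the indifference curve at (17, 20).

MRS = 16/39

MU_a = (o−4)^3, MU_o = 3·(a−4)·(o−4)^2.
MRS = (1/3)·(o−4)/(a−4).
At (17, 20): MRS = 16/39.
The indifference curve has slope −16/39 at this bundle.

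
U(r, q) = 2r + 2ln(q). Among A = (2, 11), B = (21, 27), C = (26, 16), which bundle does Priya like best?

Bundle C

Evaluate utility at each bundle:
U(A) = 8.796.
U(B) = 48.592.
U(C) = 57.545.
Highest utility is C, so C ≻ B ≻ A.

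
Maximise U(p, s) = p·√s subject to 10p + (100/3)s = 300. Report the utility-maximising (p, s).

MU_p = √s and MU_s = 0.5·p·s^(-0.5).
MRS = MU_p/MU_s = (2)·s/p.
Tangency: set MRS = p_p/p_s = 10/(100/3) = 0.3.
So (2)·s/p = 0.3, i.e. s = 0.15·p.
Substitute into the budget 10·p + (100/3)·s = 300: 15·p = 300, so p* = 20.
Then s* = 0.15·20 = 3.

p* = 20, s* = 3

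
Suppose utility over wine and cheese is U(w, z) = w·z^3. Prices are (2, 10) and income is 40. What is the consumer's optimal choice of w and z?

w* = 5, z* = 3

MU_w = z^3 and MU_z = 3·w·z^2.
MRS = MU_w/MU_z = (1/3)·z/w.
Tangency: set MRS = p_w/p_z = 2/10 = 0.2.
So (1/3)·z/w = 0.2, i.e. z = 0.6·w.
Substitute into the budget 2·w + 10·z = 40: 8·w = 40, so w* = 5.
Then z* = 0.6·5 = 3.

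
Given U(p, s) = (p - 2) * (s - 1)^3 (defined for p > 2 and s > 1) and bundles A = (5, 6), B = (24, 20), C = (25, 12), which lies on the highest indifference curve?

Bundle B

Evaluate utility at each bundle:
U(A) = 375.
U(B) = 150898.
U(C) = 30613.
Highest utility is B, so B ≻ C ≻ A.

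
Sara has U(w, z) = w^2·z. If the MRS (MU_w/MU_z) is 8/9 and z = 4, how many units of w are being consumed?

w = 9

MU_w = 2·w·z and MU_z = w^2.
MRS = MU_w/MU_z = (2/1)·z/w.
Substitute z = 4: MRS = 8/w. Setting 8/w = 8/9 gives w = 8/(8/9) = 9.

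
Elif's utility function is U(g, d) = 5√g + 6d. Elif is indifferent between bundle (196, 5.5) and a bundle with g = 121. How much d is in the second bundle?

U(196, 5.5) = 103.
Set U(121, d) = 103 and solve.
With g = 121: √121 = 11, so 6d = 103 − 5·11 = 48 and d = 8.
Check: U(121, 8) = 103.

d = 8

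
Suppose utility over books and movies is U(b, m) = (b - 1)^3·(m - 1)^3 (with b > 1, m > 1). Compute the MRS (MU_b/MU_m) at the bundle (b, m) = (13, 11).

MU_b = 3·(b−1)^2·(m−1)^3, MU_m = 3·(b−1)^3·(m−1)^2.
MRS = (m−1)/(b−1).
At (13, 11): MRS = 5/6.
The indifference curve has slope −5/6 at this bundle.

MRS = 5/6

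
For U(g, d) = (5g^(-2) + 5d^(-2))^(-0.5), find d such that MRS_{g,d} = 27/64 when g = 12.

For CES with ρ = -2, MRS = (d/g)^3.
Setting (d/12)^3 = 27/64 gives d/12 = 0.75 and d = 9.

d = 9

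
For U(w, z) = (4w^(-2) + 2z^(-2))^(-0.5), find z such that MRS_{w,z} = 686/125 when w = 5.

For CES with ρ = -2, MRS = (4/2)·(z/w)^3.
Setting (4/2)·(z/5)^3 = 686/125 gives (z/5)^3 = 343/125, so z/5 = 1.4 and z = 7.

z = 7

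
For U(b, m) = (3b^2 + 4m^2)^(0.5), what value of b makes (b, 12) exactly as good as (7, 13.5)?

U depends on (b, m) only through S = 3b^2 + 4m^2, so equal utility means equal S. At (7, 13.5): S = 876.
With m = 12: 4·12^2 = 576, so 3b^2 = 876 − 576 = 300, i.e. b^2 = 100.
Hence b = √100 = 10.
Check: U(10, 12) = 29.5973.

b = 10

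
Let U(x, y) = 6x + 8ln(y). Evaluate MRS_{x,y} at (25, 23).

MU_x = 6, MU_y = 8/y.
MRS = 6 ÷ (8/y).
At (25, 23): MRS = 17.25.
That is, one extra unit of x is worth 17.25 units of y at the margin.

MRS = 17.25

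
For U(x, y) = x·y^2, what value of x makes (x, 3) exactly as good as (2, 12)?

x = 32

U(2, 12) = 288.
Set U(x, 3) = 288 and solve.
With y = 3: 3^2 = 9, so x = 288/9 = 32.
Check: U(32, 3) = 288.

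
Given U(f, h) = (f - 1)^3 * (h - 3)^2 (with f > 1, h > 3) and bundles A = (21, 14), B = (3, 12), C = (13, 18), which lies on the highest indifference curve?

Bundle A

Evaluate utility at each bundle:
U(A) = 968000.
U(B) = 648.
U(C) = 388800.
Highest utility is A, so A ≻ C ≻ B.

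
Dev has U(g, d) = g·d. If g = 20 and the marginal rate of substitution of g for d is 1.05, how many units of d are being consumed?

MU_g = d and MU_d = g.
MRS = MU_g/MU_d = d/g.
Substitute g = 20: MRS = d/20. Setting d/20 = 1.05 gives d = 1.05·20 = 21.

d = 21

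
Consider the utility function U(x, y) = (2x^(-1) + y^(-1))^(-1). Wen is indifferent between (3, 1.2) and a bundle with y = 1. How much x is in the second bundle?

x = 4

U depends on (x, y) only through S = 2x^(-1) + y^(-1), so equal utility means equal S. At (3, 1.2): S = 1.5.
With y = 1: 1^(-1) = 1, so 2x^(-1) = 1.5 − 1 = 0.5, i.e. x^(-1) = 0.25.
Hence x = 1/0.25 = 4.
Check: U(4, 1) = 0.6667.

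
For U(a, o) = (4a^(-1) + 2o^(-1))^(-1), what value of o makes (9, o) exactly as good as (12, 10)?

o = 22.5

U depends on (a, o) only through S = 4a^(-1) + 2o^(-1), so equal utility means equal S. At (12, 10): S = 8/15.
With a = 9: 4·9^(-1) = 4/9, so 2o^(-1) = 8/15 − 4/9 = 4/45, i.e. o^(-1) = 2/45.
Hence o = 1/(2/45) = 22.5.
Check: U(9, 22.5) = 1.875.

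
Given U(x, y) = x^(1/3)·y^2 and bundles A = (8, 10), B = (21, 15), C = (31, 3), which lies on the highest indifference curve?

Bundle B

Evaluate utility at each bundle:
U(A) = 200.000.
U(B) = 620.758.
U(C) = 28.272.
Highest utility is B, so B ≻ A ≻ C.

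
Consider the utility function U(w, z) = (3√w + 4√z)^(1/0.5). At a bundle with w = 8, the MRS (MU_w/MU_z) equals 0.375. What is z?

z = 2

For CES with ρ = 0.5, MRS = (3/4)·√(z/w).
Setting (3/4)·√(z/8) = 0.375 gives √(z/8) = 0.5, so z/8 = 0.25 and z = 2.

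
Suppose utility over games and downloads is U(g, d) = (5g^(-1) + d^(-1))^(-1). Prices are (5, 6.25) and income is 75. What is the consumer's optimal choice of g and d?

g* = 10, d* = 4

For CES with ρ = -1, MRS = (5/1)·(d/g)^2.
Tangency: set MRS = p_g/p_d = 5/6.25 = 0.8.
So (d/g)^2 = 4/25; taking the square root, d/g = 0.4, i.e. d = 0.4·g.
Substitute into the budget 5·g + 6.25·d = 75: 7.5·g = 75, so g* = 10 and d* = 0.4·10 = 4.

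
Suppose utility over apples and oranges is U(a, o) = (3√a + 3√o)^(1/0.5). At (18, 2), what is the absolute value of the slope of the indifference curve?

For CES with ρ = 0.5, MRS = √(o/a).
At (18, 2): MRS = 1/3.
That is, one extra unit of a is worth 1/3 units of o at the margin.

MRS = 1/3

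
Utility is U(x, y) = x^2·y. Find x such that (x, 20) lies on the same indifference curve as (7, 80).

x = 14

U(7, 80) = 3920.
Set U(x, 20) = 3920 and solve.
With y = 20: x^2 = 3920/20 = 196; taking the square root, x = 14.
Check: U(14, 20) = 3920.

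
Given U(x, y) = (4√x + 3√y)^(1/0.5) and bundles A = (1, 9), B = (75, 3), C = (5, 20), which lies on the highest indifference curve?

Bundle B

Evaluate utility at each bundle:
U(A) = 169.000.
U(B) = 1587.000.
U(C) = 500.000.
Highest utility is B, so B ≻ C ≻ A.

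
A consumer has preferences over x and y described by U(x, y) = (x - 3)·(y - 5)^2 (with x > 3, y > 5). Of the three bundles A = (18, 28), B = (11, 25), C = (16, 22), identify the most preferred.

Evaluate utility at each bundle:
U(A) = 7935.
U(B) = 3200.
U(C) = 3757.
Highest utility is A, so A ≻ C ≻ B.

Bundle A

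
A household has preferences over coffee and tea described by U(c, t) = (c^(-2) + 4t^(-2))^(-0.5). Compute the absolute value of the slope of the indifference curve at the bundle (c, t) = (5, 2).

For CES with ρ = -2, MRS = (1/4)·(t/c)^3.
At (5, 2): MRS = 2/125.
The indifference curve has slope −2/125 at this bundle.

MRS = 2/125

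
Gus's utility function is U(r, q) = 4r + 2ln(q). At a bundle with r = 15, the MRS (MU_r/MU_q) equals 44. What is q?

MU_r = 4, MU_q = 2/q.
MRS = 4 ÷ (2/q).
MRS depends only on q: 2·q = 44 ⇒ q = 44/2 = 22.

q = 22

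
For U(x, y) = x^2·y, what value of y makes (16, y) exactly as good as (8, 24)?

U(8, 24) = 1536.
Set U(16, y) = 1536 and solve.
With x = 16: 16^2 = 256, so y = 1536/256 = 6.
Check: U(16, 6) = 1536.

y = 6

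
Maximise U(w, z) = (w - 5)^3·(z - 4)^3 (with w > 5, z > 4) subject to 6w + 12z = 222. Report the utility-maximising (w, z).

w* = 17, z* = 10

MU_w = 3·(w−5)^2·(z−4)^3, MU_z = 3·(w−5)^3·(z−4)^2.
MRS = (z−4)/(w−5).
Tangency: set MRS = p_w/p_z = 6/12 = 0.5.
So (z − 4)/(w − 5) = 0.5, i.e. (z − 4) = 0.5·(w − 5).
Rewrite the budget in excess-of-subsistence terms: 6·(w − 5) + 12·(z − 4) = 222 − 6·5 − 12·4 = 144.
Substituting, 12·(w − 5) = 144, so w − 5 = 12 and w* = 17.
Then z − 4 = 0.5·12 = 6, so z* = 10.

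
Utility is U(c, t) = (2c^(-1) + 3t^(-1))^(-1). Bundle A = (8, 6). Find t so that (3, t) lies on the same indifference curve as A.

U depends on (c, t) only through S = 2c^(-1) + 3t^(-1), so equal utility means equal S. At (8, 6): S = 0.75.
With c = 3: 2·3^(-1) = 2/3, so 3t^(-1) = 0.75 − 2/3 = 1/12, i.e. t^(-1) = 1/36.
Hence t = 1/(1/36) = 36.
Check: U(3, 36) = 1.3333.

t = 36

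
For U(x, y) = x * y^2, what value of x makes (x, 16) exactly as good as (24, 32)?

x = 96

U(24, 32) = 24576.
Set U(x, 16) = 24576 and solve.
With y = 16: 16^2 = 256, so x = 24576/256 = 96.
Check: U(96, 16) = 24576.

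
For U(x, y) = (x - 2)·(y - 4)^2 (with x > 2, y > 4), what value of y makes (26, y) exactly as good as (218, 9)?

U(218, 9) = 5400.
Set U(26, y) = 5400 and solve.
With x = 26: (26 − 2) = 24, so (y − 4)^2 = 5400/24 = 225.
Taking the square root (with y > 4): y − 4 = 15, so y = 19.
Check: U(26, 19) = 5400.

y = 19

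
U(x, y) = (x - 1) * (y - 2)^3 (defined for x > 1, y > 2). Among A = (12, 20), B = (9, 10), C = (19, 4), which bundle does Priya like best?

Bundle A

Evaluate utility at each bundle:
U(A) = 64152.
U(B) = 4096.
U(C) = 144.
Highest utility is A, so A ≻ B ≻ C.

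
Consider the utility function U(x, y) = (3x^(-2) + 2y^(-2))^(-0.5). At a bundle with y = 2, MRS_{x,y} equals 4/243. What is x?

x = 9

For CES with ρ = -2, MRS = (3/2)·(y/x)^3.
Setting (3/2)·(2/x)^3 = 4/243 gives (2/x)^3 = 8/729, so 2/x = 2/9 and x = 9.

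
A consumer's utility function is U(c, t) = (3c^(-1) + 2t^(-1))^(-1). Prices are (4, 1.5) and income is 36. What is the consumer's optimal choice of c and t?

For CES with ρ = -1, MRS = (3/2)·(t/c)^2.
Tangency: set MRS = p_c/p_t = 4/1.5 = 8/3.
So (t/c)^2 = 16/9; taking the square root, t/c = 4/3, i.e. t = (4/3)·c.
Substitute into the budget 4·c + 1.5·t = 36: 6·c = 36, so c* = 6 and t* = (4/3)·6 = 8.

c* = 6, t* = 8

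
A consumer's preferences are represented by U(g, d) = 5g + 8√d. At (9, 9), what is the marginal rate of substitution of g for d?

MRS = 3.75

MU_g = 5, MU_d = 8/(2√d).
MRS = 5 ÷ (8/(2√d)).
At (9, 9): MRS = 3.75.
The indifference curve has slope −3.75 at this bundle.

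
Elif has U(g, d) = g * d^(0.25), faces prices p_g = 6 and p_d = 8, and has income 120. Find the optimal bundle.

g* = 16, d* = 3

MU_g = d^(0.25) and MU_d = 0.25·g·d^(-0.75).
MRS = MU_g/MU_d = (4)·d/g.
Tangency: set MRS = p_g/p_d = 6/8 = 0.75.
So (4)·d/g = 0.75, i.e. d = (3/16)·g.
Substitute into the budget 6·g + 8·d = 120: 7.5·g = 120, so g* = 16.
Then d* = (3/16)·16 = 3.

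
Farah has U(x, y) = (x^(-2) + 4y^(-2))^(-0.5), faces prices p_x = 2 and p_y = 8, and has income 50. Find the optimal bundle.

For CES with ρ = -2, MRS = (1/4)·(y/x)^3.
Tangency: set MRS = p_x/p_y = 2/8 = 0.25.
So (y/x)^3 = 1; taking the cube root, y/x = 1, i.e. y = x.
Substitute into the budget 2·x + 8·y = 50: 10·x = 50, so x* = 5 and y* = 5.

x* = 5, y* = 5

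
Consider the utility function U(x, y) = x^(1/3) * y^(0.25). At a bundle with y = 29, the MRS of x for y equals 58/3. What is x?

x = 2

MU_x = 1/3·x^(-2/3)·y^(0.25) and MU_y = 0.25·x^(1/3)·y^(-0.75).
MRS = MU_x/MU_y = (4/3)·y/x.
Substitute y = 29: MRS = (116/3)/x. Setting (116/3)/x = 58/3 gives x = (116/3)/(58/3) = 2.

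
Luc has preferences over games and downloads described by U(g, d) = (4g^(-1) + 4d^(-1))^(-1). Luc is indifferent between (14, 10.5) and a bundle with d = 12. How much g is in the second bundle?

U depends on (g, d) only through S = 4g^(-1) + 4d^(-1), so equal utility means equal S. At (14, 10.5): S = 2/3.
With d = 12: 4·12^(-1) = 1/3, so 4g^(-1) = 2/3 − 1/3 = 1/3, i.e. g^(-1) = 1/12.
Hence g = 1/(1/12) = 12.
Check: U(12, 12) = 1.5.

g = 12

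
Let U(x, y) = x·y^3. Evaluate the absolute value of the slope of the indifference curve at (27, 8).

MU_x = y^3 and MU_y = 3·x·y^2.
MRS = MU_x/MU_y = (1/3)·y/x.
At (27, 8): MRS = 8/81.
So at (27, 8) the consumer would give up 8/81 units of y for one more unit of x.

MRS = 8/81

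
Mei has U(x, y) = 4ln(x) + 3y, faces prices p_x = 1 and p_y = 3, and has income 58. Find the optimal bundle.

MU_x = 4/x, MU_y = 3.
MRS = 4/x ÷ 3.
Tangency: set MRS = p_x/p_y = 1/3.
MRS depends only on x: (4/3)/x = 1/3 ⇒ x* = (4/3)/(1/3) = 4.
From the budget, 3·y = 58 − 1·4 = 54, so y* = 18.

x* = 4, y* = 18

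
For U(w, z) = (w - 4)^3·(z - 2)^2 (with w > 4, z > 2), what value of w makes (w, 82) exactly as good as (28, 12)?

w = 10

U(28, 12) = 1382400.
Set U(w, 82) = 1382400 and solve.
With z = 82: (82 − 2)^2 = 6400, so (w − 4)^3 = 1382400/6400 = 216.
Taking the cube root (with w > 4): w − 4 = 6, so w = 10.
Check: U(10, 82) = 1382400.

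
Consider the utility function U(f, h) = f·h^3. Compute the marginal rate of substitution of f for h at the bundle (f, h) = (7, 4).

MRS = 4/21

MU_f = h^3 and MU_h = 3·f·h^2.
MRS = MU_f/MU_h = (1/3)·h/f.
At (7, 4): MRS = 4/21.
That is, one extra unit of f is worth 4/21 units of h at the margin.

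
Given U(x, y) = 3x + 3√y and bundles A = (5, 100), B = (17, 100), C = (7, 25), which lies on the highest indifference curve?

Bundle B

Evaluate utility at each bundle:
U(A) = 45.000.
U(B) = 81.000.
U(C) = 36.000.
Highest utility is B, so B ≻ A ≻ C.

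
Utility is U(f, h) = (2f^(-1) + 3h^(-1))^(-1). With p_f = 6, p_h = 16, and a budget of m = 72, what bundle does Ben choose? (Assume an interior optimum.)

f* = 4, h* = 3

For CES with ρ = -1, MRS = (2/3)·(h/f)^2.
Tangency: set MRS = p_f/p_h = 6/16 = 0.375.
So (h/f)^2 = 9/16; taking the square root, h/f = 0.75, i.e. h = 0.75·f.
Substitute into the budget 6·f + 16·h = 72: 18·f = 72, so f* = 4 and h* = 0.75·4 = 3.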